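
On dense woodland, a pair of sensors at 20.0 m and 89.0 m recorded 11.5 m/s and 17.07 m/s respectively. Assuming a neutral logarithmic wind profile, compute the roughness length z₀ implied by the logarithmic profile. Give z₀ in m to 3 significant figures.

z₀ ≈ 0.917 m

Log law: V(z) ∝ ln(z/z₀). With r = V₁/V₂ = 11.5/17.07 = 0.67370,
r · ln(z₂/z₀) = ln(z₁/z₀) ⇒ ln z₀ = (ln z₁ − r·ln z₂)/(1 − r)
ln z₀ = (2.99573 − 0.67370×4.48864) / 0.32630 = -0.0866
z₀ = exp(-0.0866) = 0.9171 m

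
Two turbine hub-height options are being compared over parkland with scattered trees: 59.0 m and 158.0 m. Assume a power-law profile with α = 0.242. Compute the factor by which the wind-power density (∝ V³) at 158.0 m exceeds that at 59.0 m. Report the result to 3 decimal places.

2.044

Speed ratio: V_B/V_A = (z_B/z_A)^α = (158.0/59.0)^0.242 = (2.6780)^0.242 = 1.26920
Power-density ratio: P_B/P_A = (V_B/V_A)³ = (1.26920)³ = 2.04450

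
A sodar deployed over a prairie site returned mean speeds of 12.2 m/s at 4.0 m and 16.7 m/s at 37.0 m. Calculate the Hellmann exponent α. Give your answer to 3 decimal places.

Power law: V₂/V₁ = (z₂/z₁)^α ⇒ α = ln(V₂/V₁) / ln(z₂/z₁)
α = ln(16.7/12.2) / ln(37.0/4.0) = ln(1.3689) / ln(9.2500)
  = 0.31397 / 2.22462 = 0.14114

α ≈ 0.141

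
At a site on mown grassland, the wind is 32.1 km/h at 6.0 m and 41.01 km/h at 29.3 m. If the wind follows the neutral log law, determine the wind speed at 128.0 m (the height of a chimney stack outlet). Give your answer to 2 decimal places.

49.29 km/h

Log law: V ∝ ln(z/z₀). From the pair, with r = V₁/V₂ = 0.78274,
ln z₀ = (ln z₁ − r·ln z₂)/(1 − r) = (1.7918 − 0.78274×3.3776)/0.21726 = -3.9215 → z₀ = 0.01981 m
V₃ = V₁ · ln(z₃/z₀)/ln(z₁/z₀) = 32.1 × 8.7735/5.7133 = 49.2942 km/h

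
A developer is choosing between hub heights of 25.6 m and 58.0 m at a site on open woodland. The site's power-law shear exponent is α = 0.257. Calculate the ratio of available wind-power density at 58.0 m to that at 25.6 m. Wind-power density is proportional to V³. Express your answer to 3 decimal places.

1.879

Speed ratio: V_B/V_A = (z_B/z_A)^α = (58.0/25.6)^0.257 = (2.2656)^0.257 = 1.23391
Power-density ratio: P_B/P_A = (V_B/V_A)³ = (1.23391)³ = 1.87867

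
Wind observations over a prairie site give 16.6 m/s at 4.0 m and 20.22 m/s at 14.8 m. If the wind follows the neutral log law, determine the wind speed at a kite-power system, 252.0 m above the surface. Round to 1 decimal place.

28.1 m/s

Log law: V ∝ ln(z/z₀). From the pair, with r = V₁/V₂ = 0.82097,
ln z₀ = (ln z₁ − r·ln z₂)/(1 − r) = (1.3863 − 0.82097×2.6946)/0.17903 = -4.6132 → z₀ = 0.009920 m
V₃ = V₁ · ln(z₃/z₀)/ln(z₁/z₀) = 16.6 × 10.1427/5.9995 = 28.0636 m/s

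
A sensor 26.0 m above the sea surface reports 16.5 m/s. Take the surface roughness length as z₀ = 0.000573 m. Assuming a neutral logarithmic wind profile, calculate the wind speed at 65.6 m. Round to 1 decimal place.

17.9 m/s

Log law: V(z) ∝ ln(z/z₀), so V₂/V₁ = ln(z₂/z₀) / ln(z₁/z₀).
ln(65.6/0.000573) = 11.6482, ln(26.0/0.000573) = 10.7227
V₂ = 16.5 × 11.6482/10.7227 = 16.5 × 1.0863 = 17.9241 m/s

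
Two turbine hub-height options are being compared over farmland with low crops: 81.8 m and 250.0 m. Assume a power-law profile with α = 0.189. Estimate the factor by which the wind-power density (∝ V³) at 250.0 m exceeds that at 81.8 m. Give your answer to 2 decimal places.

Speed ratio: V_B/V_A = (z_B/z_A)^α = (250.0/81.8)^0.189 = (3.0562)^0.189 = 1.23509
Power-density ratio: P_B/P_A = (V_B/V_A)³ = (1.23509)³ = 1.88409

1.88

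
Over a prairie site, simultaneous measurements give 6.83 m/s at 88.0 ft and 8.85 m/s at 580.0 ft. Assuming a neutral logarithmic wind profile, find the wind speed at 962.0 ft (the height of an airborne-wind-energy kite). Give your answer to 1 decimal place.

Log law: V ∝ ln(z/z₀). From the pair, with r = V₁/V₂ = 0.77175,
ln z₀ = (ln z₁ − r·ln z₂)/(1 − r) = (4.4773 − 0.77175×6.3630)/0.22825 = -1.8985 → z₀ = 0.1498 ft
V₃ = V₁ · ln(z₃/z₀)/ln(z₁/z₀) = 6.83 × 8.7676/6.3759 = 9.3920 m/s

9.4 m/s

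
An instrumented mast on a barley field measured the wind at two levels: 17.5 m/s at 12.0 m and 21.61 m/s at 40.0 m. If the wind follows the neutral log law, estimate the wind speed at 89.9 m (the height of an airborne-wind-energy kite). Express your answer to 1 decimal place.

Log law: V ∝ ln(z/z₀). From the pair, with r = V₁/V₂ = 0.80981,
ln z₀ = (ln z₁ − r·ln z₂)/(1 − r) = (2.4849 − 0.80981×3.6889)/0.19019 = -2.6415 → z₀ = 0.07125 m
V₃ = V₁ · ln(z₃/z₀)/ln(z₁/z₀) = 17.5 × 7.1402/5.1264 = 24.3745 m/s

24.4 m/s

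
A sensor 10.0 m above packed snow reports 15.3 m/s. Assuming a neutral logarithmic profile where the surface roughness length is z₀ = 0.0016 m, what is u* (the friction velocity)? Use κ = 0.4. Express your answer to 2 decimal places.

Log law: V(z) = (u*/κ) · ln(z/z₀) ⇒ u* = κ · V / ln(z/z₀)
u* = 0.4 × 15.3 / ln(10.0/0.0016) = 0.4 × 15.3 / 8.7403
   = 6.1200 / 8.7403 = 0.7002 m/s

u* ≈ 0.70 m/s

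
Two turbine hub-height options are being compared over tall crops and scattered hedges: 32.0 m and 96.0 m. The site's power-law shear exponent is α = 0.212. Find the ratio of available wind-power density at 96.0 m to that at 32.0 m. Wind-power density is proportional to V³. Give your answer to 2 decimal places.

2.01

Speed ratio: V_B/V_A = (z_B/z_A)^α = (96.0/32.0)^0.212 = (3.0000)^0.212 = 1.26226
Power-density ratio: P_B/P_A = (V_B/V_A)³ = (1.26226)³ = 2.01117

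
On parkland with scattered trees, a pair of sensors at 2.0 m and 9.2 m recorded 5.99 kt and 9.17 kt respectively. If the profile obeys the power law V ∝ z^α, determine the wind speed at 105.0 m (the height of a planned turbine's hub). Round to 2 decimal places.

18.09 kt

First find α: α = ln(V₂/V₁)/ln(z₂/z₁) = ln(9.17/5.99)/ln(9.2/2.0) = 0.42585/1.52606 = 0.2790
Extrapolate from 9.2 m to 105.0 m: V₃ = 9.17 × (105.0/9.2)^0.2790 = 9.17 × 1.9727 = 18.0899 kt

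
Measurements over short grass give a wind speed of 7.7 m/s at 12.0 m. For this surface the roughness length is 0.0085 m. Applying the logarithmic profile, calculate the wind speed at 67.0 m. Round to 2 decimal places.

9.53 m/s

Log law: V(z) ∝ ln(z/z₀), so V₂/V₁ = ln(z₂/z₀) / ln(z₁/z₀).
ln(67.0/0.0085) = 8.9724, ln(12.0/0.0085) = 7.2526
V₂ = 7.7 × 8.9724/7.2526 = 7.7 × 1.2371 = 9.5259 m/s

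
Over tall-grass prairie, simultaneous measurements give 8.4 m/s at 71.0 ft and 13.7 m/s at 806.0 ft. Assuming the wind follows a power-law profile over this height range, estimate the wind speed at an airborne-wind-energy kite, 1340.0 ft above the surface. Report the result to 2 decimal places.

First find α: α = ln(V₂/V₁)/ln(z₂/z₁) = ln(13.7/8.4)/ln(806.0/71.0) = 0.48916/2.42940 = 0.2014
Extrapolate from 806.0 ft to 1340.0 ft: V₃ = 13.7 × (1340.0/806.0)^0.2014 = 13.7 × 1.1078 = 15.1765 m/s

15.18 m/s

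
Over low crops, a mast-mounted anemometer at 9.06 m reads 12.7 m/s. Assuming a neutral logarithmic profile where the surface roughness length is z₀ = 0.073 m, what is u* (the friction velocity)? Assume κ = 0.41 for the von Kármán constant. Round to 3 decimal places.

u* ≈ 1.080 m/s

Log law: V(z) = (u*/κ) · ln(z/z₀) ⇒ u* = κ · V / ln(z/z₀)
u* = 0.41 × 12.7 / ln(9.06/0.073) = 0.41 × 12.7 / 4.8212
   = 5.2070 / 4.8212 = 1.0800 m/s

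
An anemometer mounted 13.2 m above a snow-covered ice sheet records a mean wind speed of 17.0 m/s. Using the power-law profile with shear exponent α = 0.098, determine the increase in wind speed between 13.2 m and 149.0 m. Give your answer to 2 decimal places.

Power law: V₂ = V₁ · (z₂/z₁)^α = 17.0 × (11.2879)^0.098 = 21.5578 m/s
ΔV = 21.5578 − 17.0 = 4.5578 m/s

4.56 m/s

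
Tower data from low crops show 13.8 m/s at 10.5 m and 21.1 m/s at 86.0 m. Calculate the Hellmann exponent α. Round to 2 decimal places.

α ≈ 0.20

Power law: V₂/V₁ = (z₂/z₁)^α ⇒ α = ln(V₂/V₁) / ln(z₂/z₁)
α = ln(21.1/13.8) / ln(86.0/10.5) = ln(1.5290) / ln(8.1905)
  = 0.42460 / 2.10297 = 0.20191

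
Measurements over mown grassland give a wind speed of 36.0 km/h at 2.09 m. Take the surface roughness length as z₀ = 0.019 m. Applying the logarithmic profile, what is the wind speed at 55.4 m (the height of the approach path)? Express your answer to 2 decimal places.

Log law: V(z) ∝ ln(z/z₀), so V₂/V₁ = ln(z₂/z₀) / ln(z₁/z₀).
ln(55.4/0.019) = 7.9779, ln(2.09/0.019) = 4.7005
V₂ = 36.0 × 7.9779/4.7005 = 36.0 × 1.6973 = 61.1010 km/h

61.10 km/h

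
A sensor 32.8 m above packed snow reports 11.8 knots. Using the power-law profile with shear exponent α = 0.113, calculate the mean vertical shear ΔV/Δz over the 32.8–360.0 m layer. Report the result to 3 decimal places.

Power law: V₂ = V₁ · (z₂/z₁)^α = 11.8 × (10.9756)^0.113 = 15.4686 knots
ΔV/Δz = (15.4686 − 11.8)/(360.0 − 32.8) = 3.6686/327.2000 = 0.01121 knots/m

0.011 knots/m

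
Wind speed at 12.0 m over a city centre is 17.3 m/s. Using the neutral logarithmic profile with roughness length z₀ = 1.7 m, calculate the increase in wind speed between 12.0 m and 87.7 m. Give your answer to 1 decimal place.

Log law: V₂ = V₁ · ln(z₂/z₀)/ln(z₁/z₀) = 17.3 × 3.9433/1.9543 = 34.9075 m/s
ΔV = 34.9075 − 17.3 = 17.6075 m/s

17.6 m/s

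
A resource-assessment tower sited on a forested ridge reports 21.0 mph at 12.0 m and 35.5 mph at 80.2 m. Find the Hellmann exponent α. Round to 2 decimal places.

α ≈ 0.28

Power law: V₂/V₁ = (z₂/z₁)^α ⇒ α = ln(V₂/V₁) / ln(z₂/z₁)
α = ln(35.5/21.0) / ln(80.2/12.0) = ln(1.6905) / ln(6.6833)
  = 0.52501 / 1.89962 = 0.27638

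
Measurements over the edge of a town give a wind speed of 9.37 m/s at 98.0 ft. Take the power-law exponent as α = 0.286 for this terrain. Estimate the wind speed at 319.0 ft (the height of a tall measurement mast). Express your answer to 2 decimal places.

13.13 m/s

Power-law profile: V₂ = V₁ · (z₂/z₁)^α
V₂ = 9.37 × (319.0/98.0)^0.286 = 9.37 × (3.2551)^0.286
    = 9.37 × 1.4015 = 13.1321 m/s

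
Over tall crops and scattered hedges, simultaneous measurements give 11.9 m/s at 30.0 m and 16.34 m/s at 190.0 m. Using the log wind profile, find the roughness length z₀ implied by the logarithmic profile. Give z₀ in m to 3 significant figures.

z₀ ≈ 0.213 m

Log law: V(z) ∝ ln(z/z₀). With r = V₁/V₂ = 11.9/16.34 = 0.72827,
r · ln(z₂/z₀) = ln(z₁/z₀) ⇒ ln z₀ = (ln z₁ − r·ln z₂)/(1 − r)
ln z₀ = (3.40120 − 0.72827×5.24702) / 0.27173 = -1.5460
z₀ = exp(-1.5460) = 0.2131 m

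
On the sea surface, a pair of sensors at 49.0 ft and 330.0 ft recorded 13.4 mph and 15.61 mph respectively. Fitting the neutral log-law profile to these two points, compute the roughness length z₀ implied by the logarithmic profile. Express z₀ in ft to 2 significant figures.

Log law: V(z) ∝ ln(z/z₀). With r = V₁/V₂ = 13.4/15.61 = 0.85842,
r · ln(z₂/z₀) = ln(z₁/z₀) ⇒ ln z₀ = (ln z₁ − r·ln z₂)/(1 − r)
ln z₀ = (3.89182 − 0.85842×5.79909) / 0.14158 = -7.6726
z₀ = exp(-7.6726) = 0.0004654 ft

z₀ ≈ 0.00047 ft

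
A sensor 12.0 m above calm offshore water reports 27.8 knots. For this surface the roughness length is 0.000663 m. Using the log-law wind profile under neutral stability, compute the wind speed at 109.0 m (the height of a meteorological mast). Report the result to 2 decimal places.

34.06 knots

Log law: V(z) ∝ ln(z/z₀), so V₂/V₁ = ln(z₂/z₀) / ln(z₁/z₀).
ln(109.0/0.000663) = 12.0101, ln(12.0/0.000663) = 9.8036
V₂ = 27.8 × 12.0101/9.8036 = 27.8 × 1.2251 = 34.0568 knots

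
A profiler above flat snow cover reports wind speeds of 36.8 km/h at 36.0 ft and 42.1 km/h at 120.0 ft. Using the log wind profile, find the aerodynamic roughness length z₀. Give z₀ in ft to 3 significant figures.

Log law: V(z) ∝ ln(z/z₀). With r = V₁/V₂ = 36.8/42.1 = 0.87411,
r · ln(z₂/z₀) = ln(z₁/z₀) ⇒ ln z₀ = (ln z₁ − r·ln z₂)/(1 − r)
ln z₀ = (3.58352 − 0.87411×4.78749) / 0.12589 = -4.7761
z₀ = exp(-4.7761) = 0.008428 ft

z₀ ≈ 0.00843 ft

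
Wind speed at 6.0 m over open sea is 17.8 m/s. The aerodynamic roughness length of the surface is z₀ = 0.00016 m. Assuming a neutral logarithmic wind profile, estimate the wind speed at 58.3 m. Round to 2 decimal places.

Log law: V(z) ∝ ln(z/z₀), so V₂/V₁ = ln(z₂/z₀) / ln(z₁/z₀).
ln(58.3/0.00016) = 12.8059, ln(6.0/0.00016) = 10.5321
V₂ = 17.8 × 12.8059/10.5321 = 17.8 × 1.2159 = 21.6430 m/s

21.64 m/s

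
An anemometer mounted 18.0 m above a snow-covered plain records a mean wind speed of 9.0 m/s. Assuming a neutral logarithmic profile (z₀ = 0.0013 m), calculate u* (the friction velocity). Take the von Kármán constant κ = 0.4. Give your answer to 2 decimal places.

Log law: V(z) = (u*/κ) · ln(z/z₀) ⇒ u* = κ · V / ln(z/z₀)
u* = 0.4 × 9.0 / ln(18.0/0.0013) = 0.4 × 9.0 / 9.5358
   = 3.6000 / 9.5358 = 0.3775 m/s

u* ≈ 0.38 m/s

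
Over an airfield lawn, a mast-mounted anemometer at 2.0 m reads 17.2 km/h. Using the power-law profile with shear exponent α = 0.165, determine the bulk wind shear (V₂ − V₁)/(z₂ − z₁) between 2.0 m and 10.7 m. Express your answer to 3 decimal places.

Power law: V₂ = V₁ · (z₂/z₁)^α = 17.2 × (5.3500)^0.165 = 22.6833 km/h
ΔV/Δz = (22.6833 − 17.2)/(10.7 − 2.0) = 5.4833/8.7000 = 0.63027 km/h/m

0.630 km/h/m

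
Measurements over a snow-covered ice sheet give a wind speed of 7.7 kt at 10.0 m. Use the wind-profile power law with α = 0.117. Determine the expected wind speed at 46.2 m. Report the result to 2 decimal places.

Power-law profile: V₂ = V₁ · (z₂/z₁)^α
V₂ = 7.7 × (46.2/10.0)^0.117 = 7.7 × (4.6200)^0.117
    = 7.7 × 1.1961 = 9.2099 kt

9.21 kt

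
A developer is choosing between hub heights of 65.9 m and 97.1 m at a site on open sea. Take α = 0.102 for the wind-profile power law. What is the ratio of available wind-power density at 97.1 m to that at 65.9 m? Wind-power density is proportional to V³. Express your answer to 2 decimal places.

Speed ratio: V_B/V_A = (z_B/z_A)^α = (97.1/65.9)^0.102 = (1.4734)^0.102 = 1.04033
Power-density ratio: P_B/P_A = (V_B/V_A)³ = (1.04033)³ = 1.12593

1.13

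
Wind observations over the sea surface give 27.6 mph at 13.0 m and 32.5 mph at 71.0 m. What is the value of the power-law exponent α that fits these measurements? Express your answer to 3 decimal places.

α ≈ 0.096

Power law: V₂/V₁ = (z₂/z₁)^α ⇒ α = ln(V₂/V₁) / ln(z₂/z₁)
α = ln(32.5/27.6) / ln(71.0/13.0) = ln(1.1775) / ln(5.4615)
  = 0.16342 / 1.69773 = 0.09626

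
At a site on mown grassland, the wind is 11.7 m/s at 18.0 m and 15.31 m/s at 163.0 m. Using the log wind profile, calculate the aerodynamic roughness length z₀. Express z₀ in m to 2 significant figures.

z₀ ≈ 0.014 m

Log law: V(z) ∝ ln(z/z₀). With r = V₁/V₂ = 11.7/15.31 = 0.76421,
r · ln(z₂/z₀) = ln(z₁/z₀) ⇒ ln z₀ = (ln z₁ − r·ln z₂)/(1 − r)
ln z₀ = (2.89037 − 0.76421×5.09375) / 0.23579 = -4.2508
z₀ = exp(-4.2508) = 0.01425 m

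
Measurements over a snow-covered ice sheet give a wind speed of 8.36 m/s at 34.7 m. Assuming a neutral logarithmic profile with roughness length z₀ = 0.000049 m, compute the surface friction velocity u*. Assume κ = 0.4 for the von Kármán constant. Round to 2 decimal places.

Log law: V(z) = (u*/κ) · ln(z/z₀) ⇒ u* = κ · V / ln(z/z₀)
u* = 0.4 × 8.36 / ln(34.7/0.000049) = 0.4 × 8.36 / 13.4704
   = 3.3440 / 13.4704 = 0.2482 m/s

u* ≈ 0.25 m/s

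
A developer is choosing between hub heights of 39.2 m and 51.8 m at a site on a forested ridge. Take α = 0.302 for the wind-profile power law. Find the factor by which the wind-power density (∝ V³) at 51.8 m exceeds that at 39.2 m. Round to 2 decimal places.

Speed ratio: V_B/V_A = (z_B/z_A)^α = (51.8/39.2)^0.302 = (1.3214)^0.302 = 1.08782
Power-density ratio: P_B/P_A = (V_B/V_A)³ = (1.08782)³ = 1.28726

1.29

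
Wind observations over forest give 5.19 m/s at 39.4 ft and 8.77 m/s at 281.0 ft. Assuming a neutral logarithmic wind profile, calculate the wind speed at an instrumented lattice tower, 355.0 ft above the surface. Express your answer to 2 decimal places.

Log law: V ∝ ln(z/z₀). From the pair, with r = V₁/V₂ = 0.59179,
ln z₀ = (ln z₁ − r·ln z₂)/(1 − r) = (3.6738 − 0.59179×5.6384)/0.40821 = 0.8257 → z₀ = 2.283 ft
V₃ = V₁ · ln(z₃/z₀)/ln(z₁/z₀) = 5.19 × 5.0465/2.8481 = 9.1960 m/s

9.20 m/s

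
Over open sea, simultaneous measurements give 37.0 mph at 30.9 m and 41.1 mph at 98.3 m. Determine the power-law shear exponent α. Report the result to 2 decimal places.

Power law: V₂/V₁ = (z₂/z₁)^α ⇒ α = ln(V₂/V₁) / ln(z₂/z₁)
α = ln(41.1/37.0) / ln(98.3/30.9) = ln(1.1108) / ln(3.1812)
  = 0.10509 / 1.15727 = 0.09081

α ≈ 0.09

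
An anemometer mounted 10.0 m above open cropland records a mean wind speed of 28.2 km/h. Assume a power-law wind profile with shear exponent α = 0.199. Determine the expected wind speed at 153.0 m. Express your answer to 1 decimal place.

48.5 km/h

Power-law profile: V₂ = V₁ · (z₂/z₁)^α
V₂ = 28.2 × (153.0/10.0)^0.199 = 28.2 × (15.3000)^0.199
    = 28.2 × 1.7209 = 48.5292 km/h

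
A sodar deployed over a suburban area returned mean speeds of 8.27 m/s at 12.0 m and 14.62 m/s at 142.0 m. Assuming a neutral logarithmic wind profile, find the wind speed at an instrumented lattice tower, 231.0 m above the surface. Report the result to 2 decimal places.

15.87 m/s

Log law: V ∝ ln(z/z₀). From the pair, with r = V₁/V₂ = 0.56566,
ln z₀ = (ln z₁ − r·ln z₂)/(1 − r) = (2.4849 − 0.56566×4.9558)/0.43434 = -0.7331 → z₀ = 0.4804 m
V₃ = V₁ · ln(z₃/z₀)/ln(z₁/z₀) = 8.27 × 6.1755/3.2180 = 15.8705 m/s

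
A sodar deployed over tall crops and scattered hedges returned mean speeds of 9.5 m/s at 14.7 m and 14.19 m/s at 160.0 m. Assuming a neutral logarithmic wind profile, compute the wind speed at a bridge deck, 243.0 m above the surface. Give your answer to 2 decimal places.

15.01 m/s

Log law: V ∝ ln(z/z₀). From the pair, with r = V₁/V₂ = 0.66949,
ln z₀ = (ln z₁ − r·ln z₂)/(1 − r) = (2.6878 − 0.66949×5.0752)/0.33051 = -2.1479 → z₀ = 0.1167 m
V₃ = V₁ · ln(z₃/z₀)/ln(z₁/z₀) = 9.5 × 7.6409/4.8357 = 15.0110 m/s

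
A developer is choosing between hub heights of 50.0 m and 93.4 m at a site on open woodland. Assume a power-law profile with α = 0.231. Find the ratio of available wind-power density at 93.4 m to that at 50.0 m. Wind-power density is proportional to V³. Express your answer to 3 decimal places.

1.542

Speed ratio: V_B/V_A = (z_B/z_A)^α = (93.4/50.0)^0.231 = (1.8680)^0.231 = 1.15528
Power-density ratio: P_B/P_A = (V_B/V_A)³ = (1.15528)³ = 1.54193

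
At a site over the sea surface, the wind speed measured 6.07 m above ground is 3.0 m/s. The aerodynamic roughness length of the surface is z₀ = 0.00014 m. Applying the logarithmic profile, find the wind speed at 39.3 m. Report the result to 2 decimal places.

Log law: V(z) ∝ ln(z/z₀), so V₂/V₁ = ln(z₂/z₀) / ln(z₁/z₀).
ln(39.3/0.00014) = 12.5451, ln(6.07/0.00014) = 10.6772
V₂ = 3.0 × 12.5451/10.6772 = 3.0 × 1.1749 = 3.5248 m/s

3.52 m/s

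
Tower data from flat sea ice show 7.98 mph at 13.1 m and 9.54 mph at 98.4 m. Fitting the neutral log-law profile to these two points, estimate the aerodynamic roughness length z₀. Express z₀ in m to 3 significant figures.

Log law: V(z) ∝ ln(z/z₀). With r = V₁/V₂ = 7.98/9.54 = 0.83648,
r · ln(z₂/z₀) = ln(z₁/z₀) ⇒ ln z₀ = (ln z₁ − r·ln z₂)/(1 − r)
ln z₀ = (2.57261 − 0.83648×4.58904) / 0.16352 = -7.7422
z₀ = exp(-7.7422) = 0.0004341 m

z₀ ≈ 0.000434 m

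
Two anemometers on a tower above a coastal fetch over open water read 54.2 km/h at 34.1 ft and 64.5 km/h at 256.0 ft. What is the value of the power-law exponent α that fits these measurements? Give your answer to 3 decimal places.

Power law: V₂/V₁ = (z₂/z₁)^α ⇒ α = ln(V₂/V₁) / ln(z₂/z₁)
α = ln(64.5/54.2) / ln(256.0/34.1) = ln(1.1900) / ln(7.5073)
  = 0.17398 / 2.01588 = 0.08631

α ≈ 0.086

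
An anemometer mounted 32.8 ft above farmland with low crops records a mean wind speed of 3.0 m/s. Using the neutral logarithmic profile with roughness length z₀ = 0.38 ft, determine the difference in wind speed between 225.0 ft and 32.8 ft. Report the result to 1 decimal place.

1.3 m/s

Log law: V₂ = V₁ · ln(z₂/z₀)/ln(z₁/z₀) = 3.0 × 6.3837/4.4580 = 4.2959 m/s
ΔV = 4.2959 − 3.0 = 1.2959 m/s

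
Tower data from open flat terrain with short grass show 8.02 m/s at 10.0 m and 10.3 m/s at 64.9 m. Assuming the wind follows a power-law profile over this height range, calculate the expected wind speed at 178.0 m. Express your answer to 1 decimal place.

First find α: α = ln(V₂/V₁)/ln(z₂/z₁) = ln(10.3/8.02)/ln(64.9/10.0) = 0.25021/1.87026 = 0.1338
Extrapolate from 64.9 m to 178.0 m: V₃ = 10.3 × (178.0/64.9)^0.1338 = 10.3 × 1.1445 = 11.7885 m/s

11.8 m/s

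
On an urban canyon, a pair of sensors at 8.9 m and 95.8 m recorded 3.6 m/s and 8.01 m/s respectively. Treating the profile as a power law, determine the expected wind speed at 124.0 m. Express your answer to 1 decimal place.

8.7 m/s

First find α: α = ln(V₂/V₁)/ln(z₂/z₁) = ln(8.01/3.6)/ln(95.8/8.9) = 0.79976/2.37621 = 0.3366
Extrapolate from 95.8 m to 124.0 m: V₃ = 8.01 × (124.0/95.8)^0.3366 = 8.01 × 1.0907 = 8.7367 m/s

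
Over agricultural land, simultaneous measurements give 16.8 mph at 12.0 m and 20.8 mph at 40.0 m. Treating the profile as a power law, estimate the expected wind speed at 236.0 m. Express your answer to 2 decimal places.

28.50 mph

First find α: α = ln(V₂/V₁)/ln(z₂/z₁) = ln(20.8/16.8)/ln(40.0/12.0) = 0.21357/1.20397 = 0.1774
Extrapolate from 40.0 m to 236.0 m: V₃ = 20.8 × (236.0/40.0)^0.1774 = 20.8 × 1.3701 = 28.4974 mph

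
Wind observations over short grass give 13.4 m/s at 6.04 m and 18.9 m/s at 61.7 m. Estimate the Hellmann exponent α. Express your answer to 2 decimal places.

α ≈ 0.15

Power law: V₂/V₁ = (z₂/z₁)^α ⇒ α = ln(V₂/V₁) / ln(z₂/z₁)
α = ln(18.9/13.4) / ln(61.7/6.04) = ln(1.4104) / ln(10.2152)
  = 0.34391 / 2.32388 = 0.14799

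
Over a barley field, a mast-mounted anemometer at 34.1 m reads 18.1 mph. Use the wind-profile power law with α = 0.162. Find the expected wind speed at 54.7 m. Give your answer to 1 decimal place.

19.5 mph

Power-law profile: V₂ = V₁ · (z₂/z₁)^α
V₂ = 18.1 × (54.7/34.1)^0.162 = 18.1 × (1.6041)^0.162
    = 18.1 × 1.0796 = 19.5401 mph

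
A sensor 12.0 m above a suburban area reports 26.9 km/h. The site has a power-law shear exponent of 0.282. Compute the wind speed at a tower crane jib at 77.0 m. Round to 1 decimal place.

Power-law profile: V₂ = V₁ · (z₂/z₁)^α
V₂ = 26.9 × (77.0/12.0)^0.282 = 26.9 × (6.4167)^0.282
    = 26.9 × 1.6891 = 45.4374 km/h

45.4 km/h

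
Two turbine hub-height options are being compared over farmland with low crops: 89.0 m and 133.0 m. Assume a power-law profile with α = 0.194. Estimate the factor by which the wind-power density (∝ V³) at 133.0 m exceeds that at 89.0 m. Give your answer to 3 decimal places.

1.263

Speed ratio: V_B/V_A = (z_B/z_A)^α = (133.0/89.0)^0.194 = (1.4944)^0.194 = 1.08105
Power-density ratio: P_B/P_A = (V_B/V_A)³ = (1.08105)³ = 1.26339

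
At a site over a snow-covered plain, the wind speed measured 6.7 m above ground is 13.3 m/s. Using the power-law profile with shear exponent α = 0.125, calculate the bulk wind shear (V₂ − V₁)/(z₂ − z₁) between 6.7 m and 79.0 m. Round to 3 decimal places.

0.066 m/s/m

Power law: V₂ = V₁ · (z₂/z₁)^α = 13.3 × (11.7910)^0.125 = 18.1049 m/s
ΔV/Δz = (18.1049 − 13.3)/(79.0 − 6.7) = 4.8049/72.3000 = 0.06646 m/s/m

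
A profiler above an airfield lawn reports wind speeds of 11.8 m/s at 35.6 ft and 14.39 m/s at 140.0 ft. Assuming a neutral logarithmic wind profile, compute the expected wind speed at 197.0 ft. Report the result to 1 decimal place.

15.0 m/s

Log law: V ∝ ln(z/z₀). From the pair, with r = V₁/V₂ = 0.82001,
ln z₀ = (ln z₁ − r·ln z₂)/(1 − r) = (3.5723 − 0.82001×4.9416)/0.17999 = -2.6661 → z₀ = 0.06952 ft
V₃ = V₁ · ln(z₃/z₀)/ln(z₁/z₀) = 11.8 × 7.9494/6.2385 = 15.0361 m/s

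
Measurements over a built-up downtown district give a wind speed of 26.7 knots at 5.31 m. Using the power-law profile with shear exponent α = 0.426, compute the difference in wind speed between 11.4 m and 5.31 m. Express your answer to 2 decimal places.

Power law: V₂ = V₁ · (z₂/z₁)^α = 26.7 × (2.1469)^0.426 = 36.9711 knots
ΔV = 36.9711 − 26.7 = 10.2711 knots

10.27 knots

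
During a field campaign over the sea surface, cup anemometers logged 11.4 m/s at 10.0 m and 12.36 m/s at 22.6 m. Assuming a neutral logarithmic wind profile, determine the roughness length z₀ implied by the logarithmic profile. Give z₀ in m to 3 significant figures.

z₀ ≈ 0.000624 m

Log law: V(z) ∝ ln(z/z₀). With r = V₁/V₂ = 11.4/12.36 = 0.92233,
r · ln(z₂/z₀) = ln(z₁/z₀) ⇒ ln z₀ = (ln z₁ − r·ln z₂)/(1 − r)
ln z₀ = (2.30259 − 0.92233×3.11795) / 0.07767 = -7.3799
z₀ = exp(-7.3799) = 0.0006237 m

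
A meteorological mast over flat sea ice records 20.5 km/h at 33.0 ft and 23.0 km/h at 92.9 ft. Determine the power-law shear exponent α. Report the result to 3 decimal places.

Power law: V₂/V₁ = (z₂/z₁)^α ⇒ α = ln(V₂/V₁) / ln(z₂/z₁)
α = ln(23.0/20.5) / ln(92.9/33.0) = ln(1.1220) / ln(2.8152)
  = 0.11507 / 1.03502 = 0.11118

α ≈ 0.111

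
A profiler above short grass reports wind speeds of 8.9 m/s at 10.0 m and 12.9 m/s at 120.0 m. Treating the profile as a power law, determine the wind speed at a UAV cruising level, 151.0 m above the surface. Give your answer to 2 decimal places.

First find α: α = ln(V₂/V₁)/ln(z₂/z₁) = ln(12.9/8.9)/ln(120.0/10.0) = 0.37118/2.48491 = 0.1494
Extrapolate from 120.0 m to 151.0 m: V₃ = 12.9 × (151.0/120.0)^0.1494 = 12.9 × 1.0349 = 13.3505 m/s

13.35 m/s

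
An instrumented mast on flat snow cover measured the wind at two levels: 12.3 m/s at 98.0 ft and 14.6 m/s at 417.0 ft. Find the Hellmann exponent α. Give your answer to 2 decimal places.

α ≈ 0.12

Power law: V₂/V₁ = (z₂/z₁)^α ⇒ α = ln(V₂/V₁) / ln(z₂/z₁)
α = ln(14.6/12.3) / ln(417.0/98.0) = ln(1.1870) / ln(4.2551)
  = 0.17142 / 1.44812 = 0.11838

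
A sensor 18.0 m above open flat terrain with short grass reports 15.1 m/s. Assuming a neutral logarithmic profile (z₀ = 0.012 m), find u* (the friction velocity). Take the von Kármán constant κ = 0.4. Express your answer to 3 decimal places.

u* ≈ 0.826 m/s

Log law: V(z) = (u*/κ) · ln(z/z₀) ⇒ u* = κ · V / ln(z/z₀)
u* = 0.4 × 15.1 / ln(18.0/0.012) = 0.4 × 15.1 / 7.3132
   = 6.0400 / 7.3132 = 0.8259 m/s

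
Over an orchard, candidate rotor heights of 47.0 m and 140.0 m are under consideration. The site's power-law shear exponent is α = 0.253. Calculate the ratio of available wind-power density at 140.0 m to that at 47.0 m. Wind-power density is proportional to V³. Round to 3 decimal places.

Speed ratio: V_B/V_A = (z_B/z_A)^α = (140.0/47.0)^0.253 = (2.9787)^0.253 = 1.31804
Power-density ratio: P_B/P_A = (V_B/V_A)³ = (1.31804)³ = 2.28975

2.290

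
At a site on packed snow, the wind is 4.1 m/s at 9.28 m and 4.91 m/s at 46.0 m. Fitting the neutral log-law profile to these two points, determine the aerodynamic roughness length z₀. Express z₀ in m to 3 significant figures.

z₀ ≈ 0.00281 m

Log law: V(z) ∝ ln(z/z₀). With r = V₁/V₂ = 4.1/4.91 = 0.83503,
r · ln(z₂/z₀) = ln(z₁/z₀) ⇒ ln z₀ = (ln z₁ − r·ln z₂)/(1 − r)
ln z₀ = (2.22786 − 0.83503×3.82864) / 0.16497 = -5.8749
z₀ = exp(-5.8749) = 0.002809 m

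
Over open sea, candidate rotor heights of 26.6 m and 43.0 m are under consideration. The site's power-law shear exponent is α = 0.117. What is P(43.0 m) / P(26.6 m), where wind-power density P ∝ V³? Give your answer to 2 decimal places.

Speed ratio: V_B/V_A = (z_B/z_A)^α = (43.0/26.6)^0.117 = (1.6165)^0.117 = 1.05780
Power-density ratio: P_B/P_A = (V_B/V_A)³ = (1.05780)³ = 1.18362

1.18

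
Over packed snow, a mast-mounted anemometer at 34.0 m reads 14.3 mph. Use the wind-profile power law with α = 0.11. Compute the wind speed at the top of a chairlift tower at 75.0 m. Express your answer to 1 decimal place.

15.6 mph

Power-law profile: V₂ = V₁ · (z₂/z₁)^α
V₂ = 14.3 × (75.0/34.0)^0.11 = 14.3 × (2.2059)^0.11
    = 14.3 × 1.0909 = 15.6002 mph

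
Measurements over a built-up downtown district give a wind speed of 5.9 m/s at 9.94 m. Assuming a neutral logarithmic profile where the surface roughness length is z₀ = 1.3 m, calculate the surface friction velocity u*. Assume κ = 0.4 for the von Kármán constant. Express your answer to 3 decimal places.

u* ≈ 1.160 m/s

Log law: V(z) = (u*/κ) · ln(z/z₀) ⇒ u* = κ · V / ln(z/z₀)
u* = 0.4 × 5.9 / ln(9.94/1.3) = 0.4 × 5.9 / 2.0342
   = 2.3600 / 2.0342 = 1.1602 m/s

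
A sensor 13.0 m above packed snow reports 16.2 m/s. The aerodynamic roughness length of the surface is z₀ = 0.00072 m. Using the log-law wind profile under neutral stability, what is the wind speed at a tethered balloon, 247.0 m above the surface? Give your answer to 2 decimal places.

Log law: V(z) ∝ ln(z/z₀), so V₂/V₁ = ln(z₂/z₀) / ln(z₁/z₀).
ln(247.0/0.00072) = 12.7456, ln(13.0/0.00072) = 9.8012
V₂ = 16.2 × 12.7456/9.8012 = 16.2 × 1.3004 = 21.0667 m/s

21.07 m/s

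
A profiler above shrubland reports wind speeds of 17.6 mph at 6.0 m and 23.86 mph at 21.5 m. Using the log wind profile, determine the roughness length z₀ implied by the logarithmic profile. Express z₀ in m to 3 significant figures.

Log law: V(z) ∝ ln(z/z₀). With r = V₁/V₂ = 17.6/23.86 = 0.73764,
r · ln(z₂/z₀) = ln(z₁/z₀) ⇒ ln z₀ = (ln z₁ − r·ln z₂)/(1 − r)
ln z₀ = (1.79176 − 0.73764×3.06805) / 0.26236 = -1.7965
z₀ = exp(-1.7965) = 0.1659 m

z₀ ≈ 0.166 m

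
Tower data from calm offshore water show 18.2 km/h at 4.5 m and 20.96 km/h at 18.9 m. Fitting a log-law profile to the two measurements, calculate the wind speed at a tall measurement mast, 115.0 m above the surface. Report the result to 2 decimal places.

24.43 km/h

Log law: V ∝ ln(z/z₀). From the pair, with r = V₁/V₂ = 0.86832,
ln z₀ = (ln z₁ − r·ln z₂)/(1 − r) = (1.5041 − 0.86832×2.9392)/0.13168 = -7.9592 → z₀ = 0.0003494 m
V₃ = V₁ · ln(z₃/z₀)/ln(z₁/z₀) = 18.2 × 12.7041/9.4632 = 24.4329 km/h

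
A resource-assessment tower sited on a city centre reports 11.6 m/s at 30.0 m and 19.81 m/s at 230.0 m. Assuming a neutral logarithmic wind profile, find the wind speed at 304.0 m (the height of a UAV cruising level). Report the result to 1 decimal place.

Log law: V ∝ ln(z/z₀). From the pair, with r = V₁/V₂ = 0.58556,
ln z₀ = (ln z₁ − r·ln z₂)/(1 − r) = (3.4012 − 0.58556×5.4381)/0.41444 = 0.5233 → z₀ = 1.688 m
V₃ = V₁ · ln(z₃/z₀)/ln(z₁/z₀) = 11.6 × 5.1938/2.8779 = 20.9343 m/s

20.9 m/s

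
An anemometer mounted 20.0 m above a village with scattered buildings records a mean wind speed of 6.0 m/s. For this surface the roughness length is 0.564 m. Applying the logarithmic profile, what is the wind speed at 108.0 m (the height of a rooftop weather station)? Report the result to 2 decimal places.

8.84 m/s

Log law: V(z) ∝ ln(z/z₀), so V₂/V₁ = ln(z₂/z₀) / ln(z₁/z₀).
ln(108.0/0.564) = 5.2548, ln(20.0/0.564) = 3.5684
V₂ = 6.0 × 5.2548/3.5684 = 6.0 × 1.4726 = 8.8355 m/s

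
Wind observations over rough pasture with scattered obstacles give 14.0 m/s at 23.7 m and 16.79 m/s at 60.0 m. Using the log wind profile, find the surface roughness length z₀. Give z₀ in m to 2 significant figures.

z₀ ≈ 0.22 m

Log law: V(z) ∝ ln(z/z₀). With r = V₁/V₂ = 14.0/16.79 = 0.83383,
r · ln(z₂/z₀) = ln(z₁/z₀) ⇒ ln z₀ = (ln z₁ − r·ln z₂)/(1 − r)
ln z₀ = (3.16548 − 0.83383×4.09434) / 0.16617 = -1.4955
z₀ = exp(-1.4955) = 0.2241 m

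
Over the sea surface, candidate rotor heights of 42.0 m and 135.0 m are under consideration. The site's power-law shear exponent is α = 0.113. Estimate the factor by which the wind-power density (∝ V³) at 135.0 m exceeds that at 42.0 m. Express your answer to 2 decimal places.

1.49

Speed ratio: V_B/V_A = (z_B/z_A)^α = (135.0/42.0)^0.113 = (3.2143)^0.113 = 1.14104
Power-density ratio: P_B/P_A = (V_B/V_A)³ = (1.14104)³ = 1.48560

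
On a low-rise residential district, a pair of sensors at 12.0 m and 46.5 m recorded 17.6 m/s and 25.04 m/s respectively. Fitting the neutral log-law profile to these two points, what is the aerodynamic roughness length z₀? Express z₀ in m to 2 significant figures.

z₀ ≈ 0.49 m

Log law: V(z) ∝ ln(z/z₀). With r = V₁/V₂ = 17.6/25.04 = 0.70288,
r · ln(z₂/z₀) = ln(z₁/z₀) ⇒ ln z₀ = (ln z₁ − r·ln z₂)/(1 − r)
ln z₀ = (2.48491 − 0.70288×3.83945) / 0.29712 = -0.7194
z₀ = exp(-0.7194) = 0.4870 m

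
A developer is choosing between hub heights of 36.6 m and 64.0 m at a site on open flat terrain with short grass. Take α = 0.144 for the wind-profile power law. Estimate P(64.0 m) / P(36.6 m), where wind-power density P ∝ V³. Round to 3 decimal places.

Speed ratio: V_B/V_A = (z_B/z_A)^α = (64.0/36.6)^0.144 = (1.7486)^0.144 = 1.08380
Power-density ratio: P_B/P_A = (V_B/V_A)³ = (1.08380)³ = 1.27305

1.273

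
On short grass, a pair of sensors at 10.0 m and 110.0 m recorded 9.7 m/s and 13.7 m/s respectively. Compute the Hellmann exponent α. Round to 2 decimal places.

Power law: V₂/V₁ = (z₂/z₁)^α ⇒ α = ln(V₂/V₁) / ln(z₂/z₁)
α = ln(13.7/9.7) / ln(110.0/10.0) = ln(1.4124) / ln(11.0000)
  = 0.34527 / 2.39790 = 0.14399

α ≈ 0.14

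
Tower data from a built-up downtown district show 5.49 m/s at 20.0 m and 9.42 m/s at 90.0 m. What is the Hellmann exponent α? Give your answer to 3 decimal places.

Power law: V₂/V₁ = (z₂/z₁)^α ⇒ α = ln(V₂/V₁) / ln(z₂/z₁)
α = ln(9.42/5.49) / ln(90.0/20.0) = ln(1.7158) / ln(4.5000)
  = 0.53991 / 1.50408 = 0.35896

α ≈ 0.359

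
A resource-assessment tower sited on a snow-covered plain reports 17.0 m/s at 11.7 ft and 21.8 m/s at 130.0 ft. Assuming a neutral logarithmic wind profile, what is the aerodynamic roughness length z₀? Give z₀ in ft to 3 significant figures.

z₀ ≈ 0.00231 ft

Log law: V(z) ∝ ln(z/z₀). With r = V₁/V₂ = 17.0/21.8 = 0.77982,
r · ln(z₂/z₀) = ln(z₁/z₀) ⇒ ln z₀ = (ln z₁ − r·ln z₂)/(1 − r)
ln z₀ = (2.45959 − 0.77982×4.86753) / 0.22018 = -6.0686
z₀ = exp(-6.0686) = 0.002315 ft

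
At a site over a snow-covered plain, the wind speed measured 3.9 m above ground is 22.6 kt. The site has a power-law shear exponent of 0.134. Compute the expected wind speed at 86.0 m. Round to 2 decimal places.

Power-law profile: V₂ = V₁ · (z₂/z₁)^α
V₂ = 22.6 × (86.0/3.9)^0.134 = 22.6 × (22.0513)^0.134
    = 22.6 × 1.5136 = 34.2081 kt

34.21 kt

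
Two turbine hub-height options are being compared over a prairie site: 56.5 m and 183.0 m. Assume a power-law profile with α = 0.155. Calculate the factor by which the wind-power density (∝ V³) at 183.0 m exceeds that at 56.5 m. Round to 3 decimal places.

Speed ratio: V_B/V_A = (z_B/z_A)^α = (183.0/56.5)^0.155 = (3.2389)^0.155 = 1.19981
Power-density ratio: P_B/P_A = (V_B/V_A)³ = (1.19981)³ = 1.72718

1.727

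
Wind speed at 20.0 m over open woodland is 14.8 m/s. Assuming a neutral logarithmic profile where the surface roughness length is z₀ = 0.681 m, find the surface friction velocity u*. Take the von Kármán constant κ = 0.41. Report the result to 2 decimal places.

Log law: V(z) = (u*/κ) · ln(z/z₀) ⇒ u* = κ · V / ln(z/z₀)
u* = 0.41 × 14.8 / ln(20.0/0.681) = 0.41 × 14.8 / 3.3799
   = 6.0680 / 3.3799 = 1.7953 m/s

u* ≈ 1.80 m/s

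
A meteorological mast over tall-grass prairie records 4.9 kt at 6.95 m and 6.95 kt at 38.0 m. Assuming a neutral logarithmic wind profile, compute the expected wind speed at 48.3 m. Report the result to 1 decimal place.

Log law: V ∝ ln(z/z₀). From the pair, with r = V₁/V₂ = 0.70504,
ln z₀ = (ln z₁ − r·ln z₂)/(1 − r) = (1.9387 − 0.70504×3.6376)/0.29496 = -2.1219 → z₀ = 0.1198 m
V₃ = V₁ · ln(z₃/z₀)/ln(z₁/z₀) = 4.9 × 5.9993/4.0607 = 7.2394 kt

7.2 kt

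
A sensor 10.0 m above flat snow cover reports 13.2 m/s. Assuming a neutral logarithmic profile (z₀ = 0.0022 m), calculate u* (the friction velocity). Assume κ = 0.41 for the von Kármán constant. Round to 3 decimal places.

Log law: V(z) = (u*/κ) · ln(z/z₀) ⇒ u* = κ · V / ln(z/z₀)
u* = 0.41 × 13.2 / ln(10.0/0.0022) = 0.41 × 13.2 / 8.4219
   = 5.4120 / 8.4219 = 0.6426 m/s

u* ≈ 0.643 m/s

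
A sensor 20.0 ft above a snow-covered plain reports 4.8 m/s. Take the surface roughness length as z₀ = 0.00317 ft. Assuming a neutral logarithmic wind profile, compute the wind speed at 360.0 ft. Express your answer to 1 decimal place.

6.4 m/s

Log law: V(z) ∝ ln(z/z₀), so V₂/V₁ = ln(z₂/z₀) / ln(z₁/z₀).
ln(360.0/0.00317) = 11.6401, ln(20.0/0.00317) = 8.7498
V₂ = 4.8 × 11.6401/8.7498 = 4.8 × 1.3303 = 6.3856 m/s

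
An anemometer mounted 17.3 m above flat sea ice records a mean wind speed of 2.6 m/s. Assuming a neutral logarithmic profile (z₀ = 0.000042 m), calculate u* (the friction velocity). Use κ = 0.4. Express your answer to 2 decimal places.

u* ≈ 0.08 m/s

Log law: V(z) = (u*/κ) · ln(z/z₀) ⇒ u* = κ · V / ln(z/z₀)
u* = 0.4 × 2.6 / ln(17.3/0.000042) = 0.4 × 2.6 / 12.9285
   = 1.0400 / 12.9285 = 0.0804 m/s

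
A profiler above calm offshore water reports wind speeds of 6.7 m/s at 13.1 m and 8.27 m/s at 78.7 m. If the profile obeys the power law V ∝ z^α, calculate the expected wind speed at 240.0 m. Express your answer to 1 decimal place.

9.4 m/s

First find α: α = ln(V₂/V₁)/ln(z₂/z₁) = ln(8.27/6.7)/ln(78.7/13.1) = 0.21053/1.79303 = 0.1174
Extrapolate from 78.7 m to 240.0 m: V₃ = 8.27 × (240.0/78.7)^0.1174 = 8.27 × 1.1399 = 9.4267 m/s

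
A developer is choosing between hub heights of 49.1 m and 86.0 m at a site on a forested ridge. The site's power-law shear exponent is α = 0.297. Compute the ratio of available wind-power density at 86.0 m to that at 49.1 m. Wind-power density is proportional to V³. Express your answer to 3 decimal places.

Speed ratio: V_B/V_A = (z_B/z_A)^α = (86.0/49.1)^0.297 = (1.7515)^0.297 = 1.18112
Power-density ratio: P_B/P_A = (V_B/V_A)³ = (1.18112)³ = 1.64772

1.648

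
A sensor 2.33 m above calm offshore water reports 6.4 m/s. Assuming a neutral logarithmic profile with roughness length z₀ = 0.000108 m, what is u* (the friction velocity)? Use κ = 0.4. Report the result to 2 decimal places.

u* ≈ 0.26 m/s

Log law: V(z) = (u*/κ) · ln(z/z₀) ⇒ u* = κ · V / ln(z/z₀)
u* = 0.4 × 6.4 / ln(2.33/0.000108) = 0.4 × 6.4 / 9.9792
   = 2.5600 / 9.9792 = 0.2565 m/s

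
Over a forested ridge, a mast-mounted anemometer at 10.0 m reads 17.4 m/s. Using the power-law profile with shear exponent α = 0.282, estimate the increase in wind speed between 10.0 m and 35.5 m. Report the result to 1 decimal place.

Power law: V₂ = V₁ · (z₂/z₁)^α = 17.4 × (3.5500)^0.282 = 24.8722 m/s
ΔV = 24.8722 − 17.4 = 7.4722 m/s

7.5 m/s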